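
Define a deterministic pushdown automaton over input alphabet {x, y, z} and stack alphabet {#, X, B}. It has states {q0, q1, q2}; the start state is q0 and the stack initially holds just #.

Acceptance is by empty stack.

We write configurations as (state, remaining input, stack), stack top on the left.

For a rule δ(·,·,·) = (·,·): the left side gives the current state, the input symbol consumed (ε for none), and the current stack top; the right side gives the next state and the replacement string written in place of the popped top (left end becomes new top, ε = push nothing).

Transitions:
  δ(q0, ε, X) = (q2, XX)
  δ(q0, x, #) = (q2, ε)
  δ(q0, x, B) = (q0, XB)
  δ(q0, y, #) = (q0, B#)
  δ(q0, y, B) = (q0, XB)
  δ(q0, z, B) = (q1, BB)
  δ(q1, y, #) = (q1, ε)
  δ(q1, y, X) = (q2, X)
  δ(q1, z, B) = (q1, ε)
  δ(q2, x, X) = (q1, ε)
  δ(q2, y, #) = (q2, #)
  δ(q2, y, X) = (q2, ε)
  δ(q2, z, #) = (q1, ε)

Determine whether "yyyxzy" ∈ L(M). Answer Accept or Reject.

Accept

(q0, yyyxzy, #) ⊢ (q0, yyxzy, B#) ⊢ (q0, yxzy, XB#) ⊢ (q2, yxzy, XXB#) ⊢ (q2, xzy, XB#) ⊢ (q1, zy, B#) ⊢ (q1, y, #) ⊢ (q1, ε, ε)
All input consumed and the stack is empty.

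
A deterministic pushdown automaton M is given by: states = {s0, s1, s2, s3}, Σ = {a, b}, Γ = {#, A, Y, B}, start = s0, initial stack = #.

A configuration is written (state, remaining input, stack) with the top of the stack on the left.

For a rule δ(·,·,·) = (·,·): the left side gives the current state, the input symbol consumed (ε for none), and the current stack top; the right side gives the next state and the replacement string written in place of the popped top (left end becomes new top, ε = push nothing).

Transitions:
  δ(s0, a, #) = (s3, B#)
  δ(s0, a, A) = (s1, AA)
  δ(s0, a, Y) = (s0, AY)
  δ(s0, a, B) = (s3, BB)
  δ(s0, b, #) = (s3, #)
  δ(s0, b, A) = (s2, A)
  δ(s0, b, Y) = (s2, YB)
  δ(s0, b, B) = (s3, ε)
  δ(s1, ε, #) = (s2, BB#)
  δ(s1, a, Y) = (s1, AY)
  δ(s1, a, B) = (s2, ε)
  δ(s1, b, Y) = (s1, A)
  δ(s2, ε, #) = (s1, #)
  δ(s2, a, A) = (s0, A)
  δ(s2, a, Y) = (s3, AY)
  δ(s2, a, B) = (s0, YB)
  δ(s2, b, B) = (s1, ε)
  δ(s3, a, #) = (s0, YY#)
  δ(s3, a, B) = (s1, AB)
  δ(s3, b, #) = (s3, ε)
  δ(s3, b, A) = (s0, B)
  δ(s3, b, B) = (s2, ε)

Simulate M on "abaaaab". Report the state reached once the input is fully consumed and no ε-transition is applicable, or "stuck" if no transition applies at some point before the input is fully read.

(s0, abaaaab, #) ⊢ (s3, baaaab, B#) ⊢ (s2, aaaab, #) ⊢ (s1, aaaab, #) ⊢ (s2, aaaab, BB#) ⊢ (s0, aaab, YBB#) ⊢ (s0, aab, AYBB#) ⊢ (s1, ab, AAYBB#)
No transition for (s1, a, top A); M blocks with input ab remaining.

stuck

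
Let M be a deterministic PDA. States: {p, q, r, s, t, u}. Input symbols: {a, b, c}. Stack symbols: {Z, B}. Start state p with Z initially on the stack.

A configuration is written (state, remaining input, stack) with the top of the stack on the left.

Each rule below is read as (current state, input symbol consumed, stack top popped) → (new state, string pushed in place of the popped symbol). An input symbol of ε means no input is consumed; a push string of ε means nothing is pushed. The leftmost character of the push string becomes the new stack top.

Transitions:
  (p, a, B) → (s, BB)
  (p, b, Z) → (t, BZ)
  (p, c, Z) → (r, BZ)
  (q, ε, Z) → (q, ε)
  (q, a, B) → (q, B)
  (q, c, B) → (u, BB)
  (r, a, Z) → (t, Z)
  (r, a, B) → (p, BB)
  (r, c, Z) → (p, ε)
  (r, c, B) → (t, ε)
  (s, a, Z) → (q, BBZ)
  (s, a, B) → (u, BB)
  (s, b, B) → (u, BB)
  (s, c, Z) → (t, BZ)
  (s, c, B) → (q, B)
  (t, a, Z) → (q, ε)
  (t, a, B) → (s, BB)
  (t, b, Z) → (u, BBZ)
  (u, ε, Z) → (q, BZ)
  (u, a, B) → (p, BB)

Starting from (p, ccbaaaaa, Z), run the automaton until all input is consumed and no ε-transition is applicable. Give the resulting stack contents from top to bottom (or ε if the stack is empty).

(p, ccbaaaaa, Z)
  read c, top Z: go to r, push BZ → (r, cbaaaaa, BZ)
  read c, top B: go to t, push ε → (t, baaaaa, Z)
  read b, top Z: go to u, push BBZ → (u, aaaaa, BBZ)
  read a, top B: go to p, push BB → (p, aaaa, BBBZ)
  read a, top B: go to s, push BB → (s, aaa, BBBBZ)
  read a, top B: go to u, push BB → (u, aa, BBBBBZ)
  read a, top B: go to p, push BB → (p, a, BBBBBBZ)
  read a, top B: go to s, push BB → (s, ε, BBBBBBBZ)
All input consumed in state s with stack BBBBBBBZ.

BBBBBBBZ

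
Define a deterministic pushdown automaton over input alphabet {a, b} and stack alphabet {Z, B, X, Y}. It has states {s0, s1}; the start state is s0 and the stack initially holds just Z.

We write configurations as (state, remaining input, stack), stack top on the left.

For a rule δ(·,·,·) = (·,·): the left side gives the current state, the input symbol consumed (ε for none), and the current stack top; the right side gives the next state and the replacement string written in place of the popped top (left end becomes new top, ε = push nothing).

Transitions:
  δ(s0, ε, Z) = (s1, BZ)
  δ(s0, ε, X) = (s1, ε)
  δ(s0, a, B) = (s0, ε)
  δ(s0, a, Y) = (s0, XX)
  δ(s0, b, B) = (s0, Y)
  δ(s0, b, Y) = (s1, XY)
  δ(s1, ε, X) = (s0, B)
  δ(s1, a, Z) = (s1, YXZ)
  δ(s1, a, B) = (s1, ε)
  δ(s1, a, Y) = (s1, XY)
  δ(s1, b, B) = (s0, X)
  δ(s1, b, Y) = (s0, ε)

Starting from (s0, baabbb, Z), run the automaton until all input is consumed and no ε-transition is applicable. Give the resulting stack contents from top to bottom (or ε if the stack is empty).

YYYXZ

(s0, baabbb, Z) ⊢ (s1, baabbb, BZ) ⊢ (s0, aabbb, XZ) ⊢ (s1, aabbb, Z) ⊢ (s1, abbb, YXZ) ⊢ (s1, bbb, XYXZ) ⊢ (s0, bbb, BYXZ) ⊢ (s0, bb, YYXZ) ⊢ (s1, b, XYYXZ) ⊢ (s0, b, BYYXZ) ⊢ (s0, ε, YYYXZ)
All input consumed in state s0 with stack YYYXZ.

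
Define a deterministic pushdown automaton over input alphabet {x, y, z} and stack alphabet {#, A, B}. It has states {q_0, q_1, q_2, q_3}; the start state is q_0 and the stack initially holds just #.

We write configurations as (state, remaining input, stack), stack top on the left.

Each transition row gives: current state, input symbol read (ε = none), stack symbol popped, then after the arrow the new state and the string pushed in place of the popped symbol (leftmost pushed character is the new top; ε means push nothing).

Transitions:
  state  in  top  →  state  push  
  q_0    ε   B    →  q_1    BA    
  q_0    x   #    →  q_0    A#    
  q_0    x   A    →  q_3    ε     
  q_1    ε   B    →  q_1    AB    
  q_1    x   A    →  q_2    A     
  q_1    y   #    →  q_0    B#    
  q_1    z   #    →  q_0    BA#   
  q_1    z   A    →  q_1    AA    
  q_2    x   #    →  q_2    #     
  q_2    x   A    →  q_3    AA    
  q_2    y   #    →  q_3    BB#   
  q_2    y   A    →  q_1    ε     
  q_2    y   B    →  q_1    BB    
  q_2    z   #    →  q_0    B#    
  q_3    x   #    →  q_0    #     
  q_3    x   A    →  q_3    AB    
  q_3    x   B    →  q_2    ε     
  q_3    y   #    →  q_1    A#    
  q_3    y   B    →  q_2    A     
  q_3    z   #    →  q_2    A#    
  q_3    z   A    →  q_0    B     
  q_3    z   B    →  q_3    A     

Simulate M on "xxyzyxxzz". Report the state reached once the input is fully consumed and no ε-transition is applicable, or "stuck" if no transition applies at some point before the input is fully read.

(q_0, xxyzyxxzz, #)
  read x, top #: go to q_0, push A# → (q_0, xyzyxxzz, A#)
  read x, top A: go to q_3, push ε → (q_3, yzyxxzz, #)
  read y, top #: go to q_1, push A# → (q_1, zyxxzz, A#)
  read z, top A: go to q_1, push AA → (q_1, yxxzz, AA#)
No transition for (q_1, y, top A); M blocks with input yxxzz remaining.

stuck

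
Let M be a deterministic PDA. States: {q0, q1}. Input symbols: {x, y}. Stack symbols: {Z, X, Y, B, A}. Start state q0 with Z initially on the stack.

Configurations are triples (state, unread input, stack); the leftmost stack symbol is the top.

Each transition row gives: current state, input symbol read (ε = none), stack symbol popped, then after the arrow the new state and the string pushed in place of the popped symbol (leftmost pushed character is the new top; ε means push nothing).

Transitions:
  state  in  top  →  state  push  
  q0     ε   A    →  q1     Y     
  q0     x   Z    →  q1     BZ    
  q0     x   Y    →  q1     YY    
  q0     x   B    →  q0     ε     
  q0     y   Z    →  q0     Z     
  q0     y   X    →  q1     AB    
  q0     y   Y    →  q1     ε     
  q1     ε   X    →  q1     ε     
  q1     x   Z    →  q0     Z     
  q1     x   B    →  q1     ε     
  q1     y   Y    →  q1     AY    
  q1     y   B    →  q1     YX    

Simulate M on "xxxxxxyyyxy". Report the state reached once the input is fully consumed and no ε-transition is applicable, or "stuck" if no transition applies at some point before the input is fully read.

(q0, xxxxxxyyyxy, Z) ⊢ (q1, xxxxxyyyxy, BZ) ⊢ (q1, xxxxyyyxy, Z) ⊢ (q0, xxxyyyxy, Z) ⊢ (q1, xxyyyxy, BZ) ⊢ (q1, xyyyxy, Z) ⊢ (q0, yyyxy, Z) ⊢ (q0, yyxy, Z) ⊢ (q0, yxy, Z) ⊢ (q0, xy, Z) ⊢ (q1, y, BZ) ⊢ (q1, ε, YXZ)
All input consumed; M is in state q1.

q1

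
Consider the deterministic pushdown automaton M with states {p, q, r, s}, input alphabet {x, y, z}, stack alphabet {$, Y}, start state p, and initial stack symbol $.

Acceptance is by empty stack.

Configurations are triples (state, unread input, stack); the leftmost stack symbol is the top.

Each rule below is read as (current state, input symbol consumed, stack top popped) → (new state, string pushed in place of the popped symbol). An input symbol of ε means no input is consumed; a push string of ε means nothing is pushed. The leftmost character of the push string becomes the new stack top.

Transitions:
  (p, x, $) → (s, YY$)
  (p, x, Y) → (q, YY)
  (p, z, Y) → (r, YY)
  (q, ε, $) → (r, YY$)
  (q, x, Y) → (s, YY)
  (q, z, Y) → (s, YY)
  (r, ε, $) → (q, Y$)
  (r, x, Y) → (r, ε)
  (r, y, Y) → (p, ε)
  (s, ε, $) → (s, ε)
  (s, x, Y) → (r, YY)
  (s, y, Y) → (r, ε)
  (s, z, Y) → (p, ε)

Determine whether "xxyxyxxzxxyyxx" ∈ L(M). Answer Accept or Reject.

Reject

(p, xxyxyxxzxxyyxx, $)
  read x, top $: go to s, push YY$ → (s, xyxyxxzxxyyxx, YY$)
  read x, top Y: go to r, push YY → (r, yxyxxzxxyyxx, YYY$)
  read y, top Y: go to p, push ε → (p, xyxxzxxyyxx, YY$)
  read x, top Y: go to q, push YY → (q, yxxzxxyyxx, YYY$)
No transition applies at (q, yxxzxxyyxx, YYY$); input not fully consumed.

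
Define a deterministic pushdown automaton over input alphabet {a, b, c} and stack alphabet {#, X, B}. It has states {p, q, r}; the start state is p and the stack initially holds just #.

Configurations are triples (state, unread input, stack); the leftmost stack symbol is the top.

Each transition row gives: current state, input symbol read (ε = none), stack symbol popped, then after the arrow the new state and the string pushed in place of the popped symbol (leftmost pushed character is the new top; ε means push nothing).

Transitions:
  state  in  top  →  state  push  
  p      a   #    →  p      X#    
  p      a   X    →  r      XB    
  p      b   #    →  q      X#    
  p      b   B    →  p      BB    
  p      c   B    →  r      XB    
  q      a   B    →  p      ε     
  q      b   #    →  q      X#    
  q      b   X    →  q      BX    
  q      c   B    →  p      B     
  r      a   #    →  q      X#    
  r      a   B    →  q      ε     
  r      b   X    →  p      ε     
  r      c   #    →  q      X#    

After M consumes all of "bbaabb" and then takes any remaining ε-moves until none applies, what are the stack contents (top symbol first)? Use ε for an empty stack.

BB#

(p, bbaabb, #)
  read b, top #: go to q, push X# → (q, baabb, X#)
  read b, top X: go to q, push BX → (q, aabb, BX#)
  read a, top B: go to p, push ε → (p, abb, X#)
  read a, top X: go to r, push XB → (r, bb, XB#)
  read b, top X: go to p, push ε → (p, b, B#)
  read b, top B: go to p, push BB → (p, ε, BB#)
All input consumed in state p with stack BB#.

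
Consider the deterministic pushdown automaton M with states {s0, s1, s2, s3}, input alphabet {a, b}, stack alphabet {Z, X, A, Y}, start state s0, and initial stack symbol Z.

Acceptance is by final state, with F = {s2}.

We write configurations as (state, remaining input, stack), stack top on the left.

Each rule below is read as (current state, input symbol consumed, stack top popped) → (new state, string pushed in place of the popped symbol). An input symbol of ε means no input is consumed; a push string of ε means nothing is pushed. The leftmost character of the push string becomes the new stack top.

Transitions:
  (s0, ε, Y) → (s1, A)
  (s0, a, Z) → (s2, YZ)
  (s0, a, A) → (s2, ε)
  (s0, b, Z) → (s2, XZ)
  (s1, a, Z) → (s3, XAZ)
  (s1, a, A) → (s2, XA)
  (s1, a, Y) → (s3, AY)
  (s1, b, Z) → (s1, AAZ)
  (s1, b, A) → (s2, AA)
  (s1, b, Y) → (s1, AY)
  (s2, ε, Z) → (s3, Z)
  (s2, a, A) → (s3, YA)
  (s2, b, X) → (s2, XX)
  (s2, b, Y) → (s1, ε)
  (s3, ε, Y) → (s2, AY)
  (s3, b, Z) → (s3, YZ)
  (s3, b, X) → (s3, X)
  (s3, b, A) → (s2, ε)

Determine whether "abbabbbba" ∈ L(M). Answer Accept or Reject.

(s0, abbabbbba, Z)
  read a, top Z: go to s2, push YZ → (s2, bbabbbba, YZ)
  read b, top Y: go to s1, push ε → (s1, babbbba, Z)
  read b, top Z: go to s1, push AAZ → (s1, abbbba, AAZ)
  read a, top A: go to s2, push XA → (s2, bbbba, XAAZ)
  read b, top X: go to s2, push XX → (s2, bbba, XXAAZ)
  read b, top X: go to s2, push XX → (s2, bba, XXXAAZ)
  read b, top X: go to s2, push XX → (s2, ba, XXXXAAZ)
  read b, top X: go to s2, push XX → (s2, a, XXXXXAAZ)
No transition applies at (s2, a, XXXXXAAZ); input not fully consumed.

Reject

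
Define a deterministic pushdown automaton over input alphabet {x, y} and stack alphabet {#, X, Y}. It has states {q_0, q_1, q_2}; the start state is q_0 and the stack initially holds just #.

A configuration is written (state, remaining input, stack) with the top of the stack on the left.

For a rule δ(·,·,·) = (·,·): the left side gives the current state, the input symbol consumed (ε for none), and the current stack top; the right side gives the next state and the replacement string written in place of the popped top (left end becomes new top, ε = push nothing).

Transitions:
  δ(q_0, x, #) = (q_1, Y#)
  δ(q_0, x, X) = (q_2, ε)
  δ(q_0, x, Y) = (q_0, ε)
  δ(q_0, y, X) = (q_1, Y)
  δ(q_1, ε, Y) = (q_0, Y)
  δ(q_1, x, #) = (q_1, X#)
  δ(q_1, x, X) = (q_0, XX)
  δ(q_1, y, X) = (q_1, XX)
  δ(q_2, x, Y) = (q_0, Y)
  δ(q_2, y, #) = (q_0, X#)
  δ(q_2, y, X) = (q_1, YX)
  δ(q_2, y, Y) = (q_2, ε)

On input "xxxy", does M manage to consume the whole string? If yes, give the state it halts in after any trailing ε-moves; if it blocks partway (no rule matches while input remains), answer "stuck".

(q_0, xxxy, #)
  read x, top #: go to q_1, push Y# → (q_1, xxy, Y#)
  ε-move, top Y: go to q_0, push Y → (q_0, xxy, Y#)
  read x, top Y: go to q_0, push ε → (q_0, xy, #)
  read x, top #: go to q_1, push Y# → (q_1, y, Y#)
  ε-move, top Y: go to q_0, push Y → (q_0, y, Y#)
No transition for (q_0, y, top Y); M blocks with input y remaining.

stuck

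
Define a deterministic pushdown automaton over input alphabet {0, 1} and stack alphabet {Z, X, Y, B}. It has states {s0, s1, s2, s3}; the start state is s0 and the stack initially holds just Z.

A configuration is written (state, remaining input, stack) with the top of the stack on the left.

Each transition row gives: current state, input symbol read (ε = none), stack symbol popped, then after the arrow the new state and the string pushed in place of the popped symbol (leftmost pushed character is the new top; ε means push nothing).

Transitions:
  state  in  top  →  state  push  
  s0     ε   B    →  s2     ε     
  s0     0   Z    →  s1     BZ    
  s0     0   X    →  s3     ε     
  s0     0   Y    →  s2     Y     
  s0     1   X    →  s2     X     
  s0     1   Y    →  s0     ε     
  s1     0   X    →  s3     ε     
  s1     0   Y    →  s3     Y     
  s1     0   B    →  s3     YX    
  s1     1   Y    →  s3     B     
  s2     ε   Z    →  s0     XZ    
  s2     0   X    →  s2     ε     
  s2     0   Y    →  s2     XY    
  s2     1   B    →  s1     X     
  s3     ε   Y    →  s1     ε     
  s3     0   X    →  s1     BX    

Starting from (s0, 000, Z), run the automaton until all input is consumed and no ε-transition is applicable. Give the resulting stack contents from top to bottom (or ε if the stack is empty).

Z

(s0, 000, Z)
  read 0, top Z: go to s1, push BZ → (s1, 00, BZ)
  read 0, top B: go to s3, push YX → (s3, 0, YXZ)
  ε-move, top Y: go to s1, push ε → (s1, 0, XZ)
  read 0, top X: go to s3, push ε → (s3, ε, Z)
All input consumed in state s3 with stack Z.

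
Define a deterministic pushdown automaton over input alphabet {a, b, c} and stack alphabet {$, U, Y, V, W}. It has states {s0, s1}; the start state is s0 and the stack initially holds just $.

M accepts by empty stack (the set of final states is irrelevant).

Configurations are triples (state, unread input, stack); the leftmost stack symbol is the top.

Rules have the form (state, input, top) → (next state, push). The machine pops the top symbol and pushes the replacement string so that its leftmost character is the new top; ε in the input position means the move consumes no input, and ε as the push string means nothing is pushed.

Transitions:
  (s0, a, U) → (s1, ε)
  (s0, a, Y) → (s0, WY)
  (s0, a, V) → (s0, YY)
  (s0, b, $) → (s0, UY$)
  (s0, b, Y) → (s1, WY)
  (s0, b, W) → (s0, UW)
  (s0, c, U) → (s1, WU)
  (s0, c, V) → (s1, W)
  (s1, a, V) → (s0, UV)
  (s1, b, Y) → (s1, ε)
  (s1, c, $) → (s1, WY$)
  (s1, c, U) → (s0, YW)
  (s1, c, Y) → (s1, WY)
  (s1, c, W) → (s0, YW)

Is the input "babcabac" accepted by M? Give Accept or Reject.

(s0, babcabac, $)
  read b, top $: go to s0, push UY$ → (s0, abcabac, UY$)
  read a, top U: go to s1, push ε → (s1, bcabac, Y$)
  read b, top Y: go to s1, push ε → (s1, cabac, $)
  read c, top $: go to s1, push WY$ → (s1, abac, WY$)
No transition applies at (s1, abac, WY$); input not fully consumed.

Reject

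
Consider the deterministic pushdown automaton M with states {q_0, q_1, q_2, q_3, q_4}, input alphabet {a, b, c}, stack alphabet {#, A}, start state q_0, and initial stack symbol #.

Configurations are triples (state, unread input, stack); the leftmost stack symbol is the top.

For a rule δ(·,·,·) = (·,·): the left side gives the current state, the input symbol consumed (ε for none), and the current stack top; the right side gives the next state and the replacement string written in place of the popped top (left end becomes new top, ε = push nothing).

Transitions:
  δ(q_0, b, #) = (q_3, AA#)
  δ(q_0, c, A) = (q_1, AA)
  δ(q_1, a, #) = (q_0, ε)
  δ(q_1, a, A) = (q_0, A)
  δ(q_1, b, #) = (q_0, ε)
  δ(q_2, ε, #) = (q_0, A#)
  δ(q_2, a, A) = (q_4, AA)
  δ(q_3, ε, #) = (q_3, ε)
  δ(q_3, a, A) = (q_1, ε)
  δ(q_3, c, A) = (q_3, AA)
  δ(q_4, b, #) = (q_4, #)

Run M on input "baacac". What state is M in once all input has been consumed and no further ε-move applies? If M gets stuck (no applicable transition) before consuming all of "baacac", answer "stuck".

(q_0, baacac, #) ⊢ (q_3, aacac, AA#) ⊢ (q_1, acac, A#) ⊢ (q_0, cac, A#) ⊢ (q_1, ac, AA#) ⊢ (q_0, c, AA#) ⊢ (q_1, ε, AAA#)
All input consumed; M is in state q_1.

q_1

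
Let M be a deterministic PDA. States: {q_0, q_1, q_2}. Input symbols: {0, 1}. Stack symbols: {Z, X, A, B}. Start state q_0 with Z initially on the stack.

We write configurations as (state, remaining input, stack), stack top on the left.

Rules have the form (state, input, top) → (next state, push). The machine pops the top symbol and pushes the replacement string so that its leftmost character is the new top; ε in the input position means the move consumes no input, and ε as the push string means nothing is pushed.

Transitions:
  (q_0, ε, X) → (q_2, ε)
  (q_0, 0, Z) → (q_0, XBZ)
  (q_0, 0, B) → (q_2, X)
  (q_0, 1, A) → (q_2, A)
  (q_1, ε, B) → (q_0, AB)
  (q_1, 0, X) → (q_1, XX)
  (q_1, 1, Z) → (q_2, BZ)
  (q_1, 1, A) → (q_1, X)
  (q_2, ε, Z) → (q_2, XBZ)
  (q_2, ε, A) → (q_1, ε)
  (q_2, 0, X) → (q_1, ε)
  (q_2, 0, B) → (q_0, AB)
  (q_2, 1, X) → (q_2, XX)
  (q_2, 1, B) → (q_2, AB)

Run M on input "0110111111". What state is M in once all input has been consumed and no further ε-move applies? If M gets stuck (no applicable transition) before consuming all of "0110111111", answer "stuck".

stuck

(q_0, 0110111111, Z)
  read 0, top Z: go to q_0, push XBZ → (q_0, 110111111, XBZ)
  ε-move, top X: go to q_2, push ε → (q_2, 110111111, BZ)
  read 1, top B: go to q_2, push AB → (q_2, 10111111, ABZ)
  ε-move, top A: go to q_1, push ε → (q_1, 10111111, BZ)
  ε-move, top B: go to q_0, push AB → (q_0, 10111111, ABZ)
  read 1, top A: go to q_2, push A → (q_2, 0111111, ABZ)
  ε-move, top A: go to q_1, push ε → (q_1, 0111111, BZ)
  ε-move, top B: go to q_0, push AB → (q_0, 0111111, ABZ)
No transition for (q_0, 0, top A); M blocks with input 0111111 remaining.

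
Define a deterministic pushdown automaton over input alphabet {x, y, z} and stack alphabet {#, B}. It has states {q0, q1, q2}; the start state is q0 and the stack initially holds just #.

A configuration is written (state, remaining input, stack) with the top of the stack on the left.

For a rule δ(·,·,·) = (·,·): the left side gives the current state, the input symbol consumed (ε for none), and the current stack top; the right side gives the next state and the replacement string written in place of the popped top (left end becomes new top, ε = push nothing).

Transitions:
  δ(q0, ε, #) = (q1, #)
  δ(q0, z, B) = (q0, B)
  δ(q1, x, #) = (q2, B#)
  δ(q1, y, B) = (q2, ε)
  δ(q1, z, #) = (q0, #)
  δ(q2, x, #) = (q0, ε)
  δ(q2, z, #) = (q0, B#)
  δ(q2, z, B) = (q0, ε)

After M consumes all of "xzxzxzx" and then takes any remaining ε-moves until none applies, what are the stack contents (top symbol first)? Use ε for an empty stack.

(q0, xzxzxzx, #)
  ε-move, top #: go to q1, push # → (q1, xzxzxzx, #)
  read x, top #: go to q2, push B# → (q2, zxzxzx, B#)
  read z, top B: go to q0, push ε → (q0, xzxzx, #)
  ε-move, top #: go to q1, push # → (q1, xzxzx, #)
  read x, top #: go to q2, push B# → (q2, zxzx, B#)
  read z, top B: go to q0, push ε → (q0, xzx, #)
  ε-move, top #: go to q1, push # → (q1, xzx, #)
  read x, top #: go to q2, push B# → (q2, zx, B#)
  read z, top B: go to q0, push ε → (q0, x, #)
  ε-move, top #: go to q1, push # → (q1, x, #)
  read x, top #: go to q2, push B# → (q2, ε, B#)
All input consumed in state q2 with stack B#.

B#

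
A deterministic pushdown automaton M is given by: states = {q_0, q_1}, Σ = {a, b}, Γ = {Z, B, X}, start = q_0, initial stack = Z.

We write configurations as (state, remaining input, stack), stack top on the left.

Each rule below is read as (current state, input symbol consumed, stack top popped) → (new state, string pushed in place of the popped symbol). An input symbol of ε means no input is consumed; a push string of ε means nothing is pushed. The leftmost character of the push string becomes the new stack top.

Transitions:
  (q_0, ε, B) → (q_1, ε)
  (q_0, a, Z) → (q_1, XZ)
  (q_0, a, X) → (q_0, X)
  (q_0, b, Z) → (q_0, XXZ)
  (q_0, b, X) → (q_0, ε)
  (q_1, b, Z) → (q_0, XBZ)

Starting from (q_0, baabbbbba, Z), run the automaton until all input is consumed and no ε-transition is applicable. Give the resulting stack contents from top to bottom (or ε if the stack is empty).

XZ

(q_0, baabbbbba, Z)
  read b, top Z: go to q_0, push XXZ → (q_0, aabbbbba, XXZ)
  read a, top X: go to q_0, push X → (q_0, abbbbba, XXZ)
  read a, top X: go to q_0, push X → (q_0, bbbbba, XXZ)
  read b, top X: go to q_0, push ε → (q_0, bbbba, XZ)
  read b, top X: go to q_0, push ε → (q_0, bbba, Z)
  read b, top Z: go to q_0, push XXZ → (q_0, bba, XXZ)
  read b, top X: go to q_0, push ε → (q_0, ba, XZ)
  read b, top X: go to q_0, push ε → (q_0, a, Z)
  read a, top Z: go to q_1, push XZ → (q_1, ε, XZ)
All input consumed in state q_1 with stack XZ.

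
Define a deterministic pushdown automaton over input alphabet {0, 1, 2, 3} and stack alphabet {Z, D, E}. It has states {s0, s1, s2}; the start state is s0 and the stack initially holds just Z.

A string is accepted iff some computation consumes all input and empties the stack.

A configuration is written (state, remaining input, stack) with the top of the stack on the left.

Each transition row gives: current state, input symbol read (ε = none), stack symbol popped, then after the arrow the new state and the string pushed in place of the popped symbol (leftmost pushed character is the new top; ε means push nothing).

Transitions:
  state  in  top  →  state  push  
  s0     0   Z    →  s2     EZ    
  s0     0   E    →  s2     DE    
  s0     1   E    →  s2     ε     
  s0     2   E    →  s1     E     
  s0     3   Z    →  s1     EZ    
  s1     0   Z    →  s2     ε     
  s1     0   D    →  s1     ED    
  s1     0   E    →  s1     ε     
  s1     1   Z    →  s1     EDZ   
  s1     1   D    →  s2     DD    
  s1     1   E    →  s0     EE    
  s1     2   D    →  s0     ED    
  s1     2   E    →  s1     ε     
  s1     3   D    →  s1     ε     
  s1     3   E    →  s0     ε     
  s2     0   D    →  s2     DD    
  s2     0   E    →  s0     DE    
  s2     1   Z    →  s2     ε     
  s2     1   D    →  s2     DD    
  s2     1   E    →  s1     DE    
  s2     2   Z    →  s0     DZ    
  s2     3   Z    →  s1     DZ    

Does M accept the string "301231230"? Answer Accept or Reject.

(s0, 301231230, Z)
  read 3, top Z: go to s1, push EZ → (s1, 01231230, EZ)
  read 0, top E: go to s1, push ε → (s1, 1231230, Z)
  read 1, top Z: go to s1, push EDZ → (s1, 231230, EDZ)
  read 2, top E: go to s1, push ε → (s1, 31230, DZ)
  read 3, top D: go to s1, push ε → (s1, 1230, Z)
  read 1, top Z: go to s1, push EDZ → (s1, 230, EDZ)
  read 2, top E: go to s1, push ε → (s1, 30, DZ)
  read 3, top D: go to s1, push ε → (s1, 0, Z)
  read 0, top Z: go to s2, push ε → (s2, ε, ε)
All input consumed and the stack is empty.

Accept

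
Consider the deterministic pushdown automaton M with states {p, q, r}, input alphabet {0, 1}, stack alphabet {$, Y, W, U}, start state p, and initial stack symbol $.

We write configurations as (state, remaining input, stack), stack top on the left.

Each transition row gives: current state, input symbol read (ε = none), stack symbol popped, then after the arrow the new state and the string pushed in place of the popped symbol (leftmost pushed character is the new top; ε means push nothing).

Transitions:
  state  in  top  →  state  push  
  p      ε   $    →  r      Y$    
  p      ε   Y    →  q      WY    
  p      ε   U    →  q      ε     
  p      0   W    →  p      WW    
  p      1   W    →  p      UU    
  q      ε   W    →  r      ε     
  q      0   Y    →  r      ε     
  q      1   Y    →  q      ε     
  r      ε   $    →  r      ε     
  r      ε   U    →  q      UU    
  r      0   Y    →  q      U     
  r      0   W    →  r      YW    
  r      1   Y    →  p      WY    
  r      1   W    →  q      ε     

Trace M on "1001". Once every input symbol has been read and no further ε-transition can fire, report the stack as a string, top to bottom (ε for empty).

UWWY$

(p, 1001, $)
  ε-move, top $: go to r, push Y$ → (r, 1001, Y$)
  read 1, top Y: go to p, push WY → (p, 001, WY$)
  read 0, top W: go to p, push WW → (p, 01, WWY$)
  read 0, top W: go to p, push WW → (p, 1, WWWY$)
  read 1, top W: go to p, push UU → (p, ε, UUWWY$)
  ε-move, top U: go to q, push ε → (q, ε, UWWY$)
All input consumed in state q with stack UWWY$.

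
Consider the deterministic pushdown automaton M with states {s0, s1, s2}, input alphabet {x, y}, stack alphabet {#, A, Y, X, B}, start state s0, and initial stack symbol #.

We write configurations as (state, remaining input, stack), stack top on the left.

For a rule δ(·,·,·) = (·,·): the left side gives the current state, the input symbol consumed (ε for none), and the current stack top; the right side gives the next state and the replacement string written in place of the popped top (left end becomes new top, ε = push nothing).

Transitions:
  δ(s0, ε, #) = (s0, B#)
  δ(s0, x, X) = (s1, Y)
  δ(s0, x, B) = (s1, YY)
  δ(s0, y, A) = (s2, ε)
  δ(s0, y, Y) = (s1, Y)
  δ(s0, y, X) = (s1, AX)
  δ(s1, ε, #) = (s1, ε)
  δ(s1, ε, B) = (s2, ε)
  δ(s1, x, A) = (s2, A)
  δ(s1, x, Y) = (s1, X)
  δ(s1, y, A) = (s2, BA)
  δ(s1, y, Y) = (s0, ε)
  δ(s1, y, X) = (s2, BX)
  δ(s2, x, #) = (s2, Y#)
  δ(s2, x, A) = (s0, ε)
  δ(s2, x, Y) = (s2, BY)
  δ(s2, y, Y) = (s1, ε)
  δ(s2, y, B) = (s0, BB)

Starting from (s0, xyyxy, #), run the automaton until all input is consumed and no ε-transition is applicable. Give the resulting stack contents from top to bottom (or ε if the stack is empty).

(s0, xyyxy, #)
  ε-move, top #: go to s0, push B# → (s0, xyyxy, B#)
  read x, top B: go to s1, push YY → (s1, yyxy, YY#)
  read y, top Y: go to s0, push ε → (s0, yxy, Y#)
  read y, top Y: go to s1, push Y → (s1, xy, Y#)
  read x, top Y: go to s1, push X → (s1, y, X#)
  read y, top X: go to s2, push BX → (s2, ε, BX#)
All input consumed in state s2 with stack BX#.

BX#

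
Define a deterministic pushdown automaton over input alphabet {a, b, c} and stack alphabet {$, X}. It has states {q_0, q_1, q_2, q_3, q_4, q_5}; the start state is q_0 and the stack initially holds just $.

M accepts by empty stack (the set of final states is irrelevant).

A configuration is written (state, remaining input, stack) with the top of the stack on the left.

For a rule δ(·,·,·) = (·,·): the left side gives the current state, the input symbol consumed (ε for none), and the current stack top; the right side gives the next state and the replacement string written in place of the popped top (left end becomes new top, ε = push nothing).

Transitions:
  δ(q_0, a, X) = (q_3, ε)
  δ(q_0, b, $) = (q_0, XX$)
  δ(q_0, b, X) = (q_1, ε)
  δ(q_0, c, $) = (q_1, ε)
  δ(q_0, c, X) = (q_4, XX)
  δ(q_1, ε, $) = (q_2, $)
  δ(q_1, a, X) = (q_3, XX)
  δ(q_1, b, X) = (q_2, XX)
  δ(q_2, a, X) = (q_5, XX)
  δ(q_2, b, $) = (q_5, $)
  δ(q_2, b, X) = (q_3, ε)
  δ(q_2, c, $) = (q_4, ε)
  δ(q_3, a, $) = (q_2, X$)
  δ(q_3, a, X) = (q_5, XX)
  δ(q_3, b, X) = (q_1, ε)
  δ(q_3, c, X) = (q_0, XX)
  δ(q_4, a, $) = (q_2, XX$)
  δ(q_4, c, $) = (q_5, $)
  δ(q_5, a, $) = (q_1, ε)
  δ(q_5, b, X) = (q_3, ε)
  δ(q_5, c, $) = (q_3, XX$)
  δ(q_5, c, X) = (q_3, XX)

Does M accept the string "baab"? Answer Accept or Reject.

(q_0, baab, $)
  read b, top $: go to q_0, push XX$ → (q_0, aab, XX$)
  read a, top X: go to q_3, push ε → (q_3, ab, X$)
  read a, top X: go to q_5, push XX → (q_5, b, XX$)
  read b, top X: go to q_3, push ε → (q_3, ε, X$)
All input consumed; stack is X$, not empty, and no further ε-move applies.

Reject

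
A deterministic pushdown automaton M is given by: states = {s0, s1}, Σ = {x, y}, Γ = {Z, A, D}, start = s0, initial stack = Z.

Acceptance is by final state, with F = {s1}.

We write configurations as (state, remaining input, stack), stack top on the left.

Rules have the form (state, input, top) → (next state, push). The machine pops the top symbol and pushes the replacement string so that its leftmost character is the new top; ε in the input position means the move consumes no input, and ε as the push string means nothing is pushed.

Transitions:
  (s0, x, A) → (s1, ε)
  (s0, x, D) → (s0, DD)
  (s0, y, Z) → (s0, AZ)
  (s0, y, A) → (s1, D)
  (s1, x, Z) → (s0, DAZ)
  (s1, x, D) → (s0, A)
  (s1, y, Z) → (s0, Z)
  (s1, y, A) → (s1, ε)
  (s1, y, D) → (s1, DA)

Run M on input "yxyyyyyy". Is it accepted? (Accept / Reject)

(s0, yxyyyyyy, Z)
  read y, top Z: go to s0, push AZ → (s0, xyyyyyy, AZ)
  read x, top A: go to s1, push ε → (s1, yyyyyy, Z)
  read y, top Z: go to s0, push Z → (s0, yyyyy, Z)
  read y, top Z: go to s0, push AZ → (s0, yyyy, AZ)
  read y, top A: go to s1, push D → (s1, yyy, DZ)
  read y, top D: go to s1, push DA → (s1, yy, DAZ)
  read y, top D: go to s1, push DA → (s1, y, DAAZ)
  read y, top D: go to s1, push DA → (s1, ε, DAAAZ)
All input consumed; state s1 ∈ F.

Accept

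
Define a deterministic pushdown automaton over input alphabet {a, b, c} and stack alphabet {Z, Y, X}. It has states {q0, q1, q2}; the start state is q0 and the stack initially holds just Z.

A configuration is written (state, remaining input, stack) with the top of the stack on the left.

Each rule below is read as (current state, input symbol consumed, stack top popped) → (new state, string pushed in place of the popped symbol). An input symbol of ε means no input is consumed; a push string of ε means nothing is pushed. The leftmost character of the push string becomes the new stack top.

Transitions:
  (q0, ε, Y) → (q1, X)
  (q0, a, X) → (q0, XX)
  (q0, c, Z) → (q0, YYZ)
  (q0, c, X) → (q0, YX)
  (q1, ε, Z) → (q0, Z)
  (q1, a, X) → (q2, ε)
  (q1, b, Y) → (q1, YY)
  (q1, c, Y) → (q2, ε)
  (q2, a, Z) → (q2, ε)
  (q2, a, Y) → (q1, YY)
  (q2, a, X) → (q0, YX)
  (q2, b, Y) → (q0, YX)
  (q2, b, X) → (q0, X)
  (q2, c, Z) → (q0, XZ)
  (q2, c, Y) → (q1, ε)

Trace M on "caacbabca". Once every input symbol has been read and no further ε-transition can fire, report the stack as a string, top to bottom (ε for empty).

(q0, caacbabca, Z)
  read c, top Z: go to q0, push YYZ → (q0, aacbabca, YYZ)
  ε-move, top Y: go to q1, push X → (q1, aacbabca, XYZ)
  read a, top X: go to q2, push ε → (q2, acbabca, YZ)
  read a, top Y: go to q1, push YY → (q1, cbabca, YYZ)
  read c, top Y: go to q2, push ε → (q2, babca, YZ)
  read b, top Y: go to q0, push YX → (q0, abca, YXZ)
  ε-move, top Y: go to q1, push X → (q1, abca, XXZ)
  read a, top X: go to q2, push ε → (q2, bca, XZ)
  read b, top X: go to q0, push X → (q0, ca, XZ)
  read c, top X: go to q0, push YX → (q0, a, YXZ)
  ε-move, top Y: go to q1, push X → (q1, a, XXZ)
  read a, top X: go to q2, push ε → (q2, ε, XZ)
All input consumed in state q2 with stack XZ.

XZ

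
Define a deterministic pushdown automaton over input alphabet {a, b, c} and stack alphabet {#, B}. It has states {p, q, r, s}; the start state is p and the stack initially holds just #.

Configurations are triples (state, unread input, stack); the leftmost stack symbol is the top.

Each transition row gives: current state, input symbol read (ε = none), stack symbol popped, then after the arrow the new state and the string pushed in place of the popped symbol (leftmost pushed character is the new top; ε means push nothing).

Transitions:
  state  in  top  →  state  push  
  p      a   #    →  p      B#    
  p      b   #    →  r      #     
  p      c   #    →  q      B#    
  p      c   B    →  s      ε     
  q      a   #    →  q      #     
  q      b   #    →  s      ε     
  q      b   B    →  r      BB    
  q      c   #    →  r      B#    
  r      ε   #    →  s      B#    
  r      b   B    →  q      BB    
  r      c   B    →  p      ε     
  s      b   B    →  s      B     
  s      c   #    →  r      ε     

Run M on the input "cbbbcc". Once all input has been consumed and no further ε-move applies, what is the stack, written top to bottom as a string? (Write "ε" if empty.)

BB#

(p, cbbbcc, #)
  read c, top #: go to q, push B# → (q, bbbcc, B#)
  read b, top B: go to r, push BB → (r, bbcc, BB#)
  read b, top B: go to q, push BB → (q, bcc, BBB#)
  read b, top B: go to r, push BB → (r, cc, BBBB#)
  read c, top B: go to p, push ε → (p, c, BBB#)
  read c, top B: go to s, push ε → (s, ε, BB#)
All input consumed in state s with stack BB#.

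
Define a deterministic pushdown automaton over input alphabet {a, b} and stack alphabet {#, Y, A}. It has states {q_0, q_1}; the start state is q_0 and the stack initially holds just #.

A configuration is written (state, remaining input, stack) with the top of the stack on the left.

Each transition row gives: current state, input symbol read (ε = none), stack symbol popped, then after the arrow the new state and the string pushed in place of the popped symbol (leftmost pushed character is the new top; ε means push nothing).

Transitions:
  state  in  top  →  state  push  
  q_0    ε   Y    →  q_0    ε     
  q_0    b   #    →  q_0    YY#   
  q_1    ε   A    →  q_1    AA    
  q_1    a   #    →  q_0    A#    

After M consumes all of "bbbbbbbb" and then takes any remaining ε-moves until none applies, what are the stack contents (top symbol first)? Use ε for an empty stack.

#

(q_0, bbbbbbbb, #)
  read b, top #: go to q_0, push YY# → (q_0, bbbbbbb, YY#)
  ε-move, top Y: go to q_0, push ε → (q_0, bbbbbbb, Y#)
  ε-move, top Y: go to q_0, push ε → (q_0, bbbbbbb, #)
  read b, top #: go to q_0, push YY# → (q_0, bbbbbb, YY#)
  ε-move, top Y: go to q_0, push ε → (q_0, bbbbbb, Y#)
  ε-move, top Y: go to q_0, push ε → (q_0, bbbbbb, #)
  read b, top #: go to q_0, push YY# → (q_0, bbbbb, YY#)
  ε-move, top Y: go to q_0, push ε → (q_0, bbbbb, Y#)
  ε-move, top Y: go to q_0, push ε → (q_0, bbbbb, #)
  read b, top #: go to q_0, push YY# → (q_0, bbbb, YY#)
  ε-move, top Y: go to q_0, push ε → (q_0, bbbb, Y#)
  ε-move, top Y: go to q_0, push ε → (q_0, bbbb, #)
  read b, top #: go to q_0, push YY# → (q_0, bbb, YY#)
  ε-move, top Y: go to q_0, push ε → (q_0, bbb, Y#)
  ε-move, top Y: go to q_0, push ε → (q_0, bbb, #)
  read b, top #: go to q_0, push YY# → (q_0, bb, YY#)
  ε-move, top Y: go to q_0, push ε → (q_0, bb, Y#)
  ε-move, top Y: go to q_0, push ε → (q_0, bb, #)
  read b, top #: go to q_0, push YY# → (q_0, b, YY#)
  ε-move, top Y: go to q_0, push ε → (q_0, b, Y#)
  ε-move, top Y: go to q_0, push ε → (q_0, b, #)
  read b, top #: go to q_0, push YY# → (q_0, ε, YY#)
  ε-move, top Y: go to q_0, push ε → (q_0, ε, Y#)
  ε-move, top Y: go to q_0, push ε → (q_0, ε, #)
All input consumed in state q_0 with stack #.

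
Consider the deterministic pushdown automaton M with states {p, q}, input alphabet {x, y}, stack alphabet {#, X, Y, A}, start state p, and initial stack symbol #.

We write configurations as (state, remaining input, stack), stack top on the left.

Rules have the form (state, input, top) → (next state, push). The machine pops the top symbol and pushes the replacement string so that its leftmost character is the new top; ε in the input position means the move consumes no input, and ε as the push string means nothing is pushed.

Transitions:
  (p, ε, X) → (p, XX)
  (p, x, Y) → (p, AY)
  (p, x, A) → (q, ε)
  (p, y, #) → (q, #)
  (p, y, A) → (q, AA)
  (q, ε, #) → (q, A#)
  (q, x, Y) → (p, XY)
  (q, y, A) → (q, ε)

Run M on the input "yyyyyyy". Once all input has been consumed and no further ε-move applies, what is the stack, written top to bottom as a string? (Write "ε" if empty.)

(p, yyyyyyy, #)
  read y, top #: go to q, push # → (q, yyyyyy, #)
  ε-move, top #: go to q, push A# → (q, yyyyyy, A#)
  read y, top A: go to q, push ε → (q, yyyyy, #)
  ε-move, top #: go to q, push A# → (q, yyyyy, A#)
  read y, top A: go to q, push ε → (q, yyyy, #)
  ε-move, top #: go to q, push A# → (q, yyyy, A#)
  read y, top A: go to q, push ε → (q, yyy, #)
  ε-move, top #: go to q, push A# → (q, yyy, A#)
  read y, top A: go to q, push ε → (q, yy, #)
  ε-move, top #: go to q, push A# → (q, yy, A#)
  read y, top A: go to q, push ε → (q, y, #)
  ε-move, top #: go to q, push A# → (q, y, A#)
  read y, top A: go to q, push ε → (q, ε, #)
  ε-move, top #: go to q, push A# → (q, ε, A#)
All input consumed in state q with stack A#.

A#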